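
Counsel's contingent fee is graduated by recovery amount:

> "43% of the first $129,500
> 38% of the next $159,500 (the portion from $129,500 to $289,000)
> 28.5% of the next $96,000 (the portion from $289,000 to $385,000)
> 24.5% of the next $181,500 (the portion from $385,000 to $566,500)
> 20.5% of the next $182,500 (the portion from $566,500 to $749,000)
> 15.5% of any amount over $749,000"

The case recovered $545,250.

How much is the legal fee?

$182,916.25

First $129,500 at 43% = $55,685.00
Next $159,500 at 38% = $60,610.00
Next $96,000 at 28.5% = $27,360.00
Remaining $160,250 at 24.5% = $39,261.25
Fee: $55,685.00 + $60,610.00 + $27,360.00 + $39,261.25 = $182,916.25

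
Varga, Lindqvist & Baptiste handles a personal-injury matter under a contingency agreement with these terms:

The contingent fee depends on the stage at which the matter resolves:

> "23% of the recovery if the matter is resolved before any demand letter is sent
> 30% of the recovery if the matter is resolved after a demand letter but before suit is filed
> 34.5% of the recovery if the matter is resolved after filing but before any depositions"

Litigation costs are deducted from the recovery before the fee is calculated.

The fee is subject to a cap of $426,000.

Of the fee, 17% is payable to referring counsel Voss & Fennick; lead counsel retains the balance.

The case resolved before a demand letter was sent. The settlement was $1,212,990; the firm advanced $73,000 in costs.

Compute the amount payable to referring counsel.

$44,573.61

Fee base (net of costs): $1,212,990 − $73,000 = $1,139,990
The matter resolved before a demand letter was sent, so the 23% rate applies.
$1,139,990 × 23% = $262,197.70
$262,197.70 is under the $426,000 cap.
Referral share: 17% of $262,197.70 = $44,573.61; lead counsel retains $262,197.70 − $44,573.61 = $217,624.09.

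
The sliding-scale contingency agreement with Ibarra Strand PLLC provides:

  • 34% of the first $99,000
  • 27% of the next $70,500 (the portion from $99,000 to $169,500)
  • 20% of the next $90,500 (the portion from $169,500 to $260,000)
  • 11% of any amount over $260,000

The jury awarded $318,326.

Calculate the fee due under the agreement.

$77,210.86

First $99,000 at 34% = $33,660.00
Next $70,500 at 27% = $19,035.00
Next $90,500 at 20% = $18,100.00
Remaining $58,326 at 11% = $6,415.86
Fee: $33,660.00 + $19,035.00 + $18,100.00 + $6,415.86 = $77,210.86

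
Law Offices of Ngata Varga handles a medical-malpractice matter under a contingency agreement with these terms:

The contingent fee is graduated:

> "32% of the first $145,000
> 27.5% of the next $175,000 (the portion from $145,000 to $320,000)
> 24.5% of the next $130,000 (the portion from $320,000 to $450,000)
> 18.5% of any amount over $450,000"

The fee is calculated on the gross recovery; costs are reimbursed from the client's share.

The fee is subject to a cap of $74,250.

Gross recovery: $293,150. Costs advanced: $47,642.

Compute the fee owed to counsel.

$74,250.00

Fee base is the gross recovery, $293,150; costs are reimbursed separately.
First $145,000 at 32% = $46,400.00
Remaining $148,150 at 27.5% = $40,741.25
Fee: $46,400.00 + $40,741.25 = $87,141.25
$87,141.25 exceeds the $74,250 cap, so the fee is capped at $74,250.00.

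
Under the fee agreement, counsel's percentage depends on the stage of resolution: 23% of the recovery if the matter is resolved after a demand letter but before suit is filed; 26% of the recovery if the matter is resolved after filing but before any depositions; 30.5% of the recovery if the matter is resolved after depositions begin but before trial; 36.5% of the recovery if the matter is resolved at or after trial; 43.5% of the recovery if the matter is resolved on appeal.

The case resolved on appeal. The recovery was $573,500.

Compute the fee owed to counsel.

$249,472.50

The matter resolved on appeal, so the 43.5% rate applies.
$573,500 × 43.5% = $249,472.50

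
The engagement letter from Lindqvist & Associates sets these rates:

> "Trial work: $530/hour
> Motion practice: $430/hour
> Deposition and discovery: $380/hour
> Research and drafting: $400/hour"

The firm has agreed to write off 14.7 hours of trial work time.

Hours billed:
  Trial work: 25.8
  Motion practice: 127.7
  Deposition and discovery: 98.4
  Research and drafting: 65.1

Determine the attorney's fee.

Trial work: 25.8 × $530 = $13,674.00
Motion practice: 127.7 × $430 = $54,911.00
Deposition and discovery: 98.4 × $380 = $37,392.00
Research and drafting: 65.1 × $400 = $26,040.00
Subtotal: $132,017.00
Write-off: 14.7 × $530 = $7,791.00
Total: $132,017.00 − $7,791.00 = $124,226.00

$124,226.00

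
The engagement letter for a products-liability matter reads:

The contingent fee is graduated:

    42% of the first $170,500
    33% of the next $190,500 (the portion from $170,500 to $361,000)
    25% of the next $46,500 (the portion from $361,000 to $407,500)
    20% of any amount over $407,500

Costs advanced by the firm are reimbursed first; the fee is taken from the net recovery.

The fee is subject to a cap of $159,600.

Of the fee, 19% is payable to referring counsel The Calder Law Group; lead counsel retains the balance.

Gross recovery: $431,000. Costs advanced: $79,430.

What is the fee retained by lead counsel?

Fee base (net of costs): $431,000 − $79,430 = $351,570
First $170,500 at 42% = $71,610.00
Remaining $181,070 at 33% = $59,753.10
Fee: $71,610.00 + $59,753.10 = $131,363.10
$131,363.10 is under the $159,600 cap.
Referral share: 19% of $131,363.10 = $24,958.99; lead counsel retains $131,363.10 − $24,958.99 = $106,404.11.

$106,404.11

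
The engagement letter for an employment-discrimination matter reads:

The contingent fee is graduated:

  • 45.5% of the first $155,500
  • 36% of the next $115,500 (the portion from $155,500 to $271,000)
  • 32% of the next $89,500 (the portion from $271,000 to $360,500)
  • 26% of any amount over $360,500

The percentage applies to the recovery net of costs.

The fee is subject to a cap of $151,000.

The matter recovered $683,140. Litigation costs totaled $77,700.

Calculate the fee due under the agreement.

Fee base (net of costs): $683,140 − $77,700 = $605,440
First $155,500 at 45.5% = $70,752.50
Next $115,500 at 36% = $41,580.00
Next $89,500 at 32% = $28,640.00
Remaining $244,940 at 26% = $63,684.40
Fee: $70,752.50 + $41,580.00 + $28,640.00 + $63,684.40 = $204,656.90
$204,656.90 exceeds the $151,000 cap, so the fee is capped at $151,000.00.

$151,000.00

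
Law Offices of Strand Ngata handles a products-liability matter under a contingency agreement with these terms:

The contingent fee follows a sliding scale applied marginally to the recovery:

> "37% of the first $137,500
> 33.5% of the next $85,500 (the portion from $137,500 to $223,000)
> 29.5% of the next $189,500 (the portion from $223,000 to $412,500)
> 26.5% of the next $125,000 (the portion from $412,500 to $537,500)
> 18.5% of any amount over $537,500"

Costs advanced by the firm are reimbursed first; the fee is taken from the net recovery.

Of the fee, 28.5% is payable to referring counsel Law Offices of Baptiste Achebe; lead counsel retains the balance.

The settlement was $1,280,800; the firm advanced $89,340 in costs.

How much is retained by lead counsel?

Fee base (net of costs): $1,280,800 − $89,340 = $1,191,460
First $137,500 at 37% = $50,875.00
Next $85,500 at 33.5% = $28,642.50
Next $189,500 at 29.5% = $55,902.50
Next $125,000 at 26.5% = $33,125.00
Remaining $653,960 at 18.5% = $120,982.60
Fee: $50,875.00 + $28,642.50 + $55,902.50 + $33,125.00 + $120,982.60 = $289,527.60
Referral share: 28.5% of $289,527.60 = $82,515.37; lead counsel retains $289,527.60 − $82,515.37 = $207,012.23.

$207,012.23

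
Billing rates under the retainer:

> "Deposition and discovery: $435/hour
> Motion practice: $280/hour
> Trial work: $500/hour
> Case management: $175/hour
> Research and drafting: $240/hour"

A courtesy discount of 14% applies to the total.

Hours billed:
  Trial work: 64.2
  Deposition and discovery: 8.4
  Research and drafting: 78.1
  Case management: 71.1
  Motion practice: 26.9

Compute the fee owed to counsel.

$64,046.35

Deposition and discovery: 8.4 × $435 = $3,654.00
Motion practice: 26.9 × $280 = $7,532.00
Trial work: 64.2 × $500 = $32,100.00
Case management: 71.1 × $175 = $12,442.50
Research and drafting: 78.1 × $240 = $18,744.00
Subtotal: $74,472.50
Less 14% discount: −$10,426.15
Total: $74,472.50 − $10,426.15 = $64,046.35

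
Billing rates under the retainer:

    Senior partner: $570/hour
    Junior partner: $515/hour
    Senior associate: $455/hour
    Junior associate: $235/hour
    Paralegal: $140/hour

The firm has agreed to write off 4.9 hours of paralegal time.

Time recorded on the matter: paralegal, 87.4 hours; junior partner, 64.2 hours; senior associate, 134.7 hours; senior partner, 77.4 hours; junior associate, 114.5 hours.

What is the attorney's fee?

Senior partner: 77.4 × $570 = $44,118.00
Junior partner: 64.2 × $515 = $33,063.00
Senior associate: 134.7 × $455 = $61,288.50
Junior associate: 114.5 × $235 = $26,907.50
Paralegal: 87.4 × $140 = $12,236.00
Subtotal: $177,613.00
Write-off: 4.9 × $140 = $686.00
Total: $177,613.00 − $686.00 = $176,927.00

$176,927.00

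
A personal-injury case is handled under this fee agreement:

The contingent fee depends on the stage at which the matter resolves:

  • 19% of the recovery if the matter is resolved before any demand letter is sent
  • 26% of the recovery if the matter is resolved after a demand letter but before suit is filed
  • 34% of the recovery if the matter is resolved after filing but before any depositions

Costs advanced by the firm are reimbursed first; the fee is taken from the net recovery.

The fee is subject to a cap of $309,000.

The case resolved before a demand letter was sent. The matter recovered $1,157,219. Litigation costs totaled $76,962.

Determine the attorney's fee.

$205,248.83

Fee base (net of costs): $1,157,219 − $76,962 = $1,080,257
The matter resolved before a demand letter was sent, so the 19% rate applies.
$1,080,257 × 19% = $205,248.83
$205,248.83 is under the $309,000 cap.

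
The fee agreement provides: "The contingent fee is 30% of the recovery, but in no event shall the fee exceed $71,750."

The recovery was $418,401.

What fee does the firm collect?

$71,750.00

30% of $418,401 = $125,520.30
That exceeds the $71,750 cap, so the fee is capped at $71,750.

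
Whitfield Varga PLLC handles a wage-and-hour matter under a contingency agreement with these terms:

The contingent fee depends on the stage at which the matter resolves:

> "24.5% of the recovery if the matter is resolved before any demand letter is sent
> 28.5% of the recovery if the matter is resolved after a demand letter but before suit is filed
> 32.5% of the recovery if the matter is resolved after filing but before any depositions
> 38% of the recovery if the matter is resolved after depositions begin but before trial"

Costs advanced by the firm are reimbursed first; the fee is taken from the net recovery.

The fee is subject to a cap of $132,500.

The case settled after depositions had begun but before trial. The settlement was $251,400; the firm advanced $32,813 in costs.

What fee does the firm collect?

Fee base (net of costs): $251,400 − $32,813 = $218,587
The matter settled after depositions had begun but before trial, so the 38% rate applies.
$218,587 × 38% = $83,063.06
$83,063.06 is under the $132,500 cap.

$83,063.06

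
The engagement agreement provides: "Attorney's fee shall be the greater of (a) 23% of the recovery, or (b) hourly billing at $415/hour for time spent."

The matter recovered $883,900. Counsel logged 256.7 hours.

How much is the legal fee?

(a) 23% of $883,900 = $203,297.00
(b) 256.7 × $415 = $106,530.50
The greater is (a): $203,297.00.

$203,297.00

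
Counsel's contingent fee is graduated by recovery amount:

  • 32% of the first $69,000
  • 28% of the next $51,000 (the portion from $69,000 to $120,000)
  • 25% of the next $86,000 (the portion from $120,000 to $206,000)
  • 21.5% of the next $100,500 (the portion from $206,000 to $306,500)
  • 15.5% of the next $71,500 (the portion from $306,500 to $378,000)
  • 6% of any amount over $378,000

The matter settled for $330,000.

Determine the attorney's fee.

$83,110.00

First $69,000 at 32% = $22,080.00
Next $51,000 at 28% = $14,280.00
Next $86,000 at 25% = $21,500.00
Next $100,500 at 21.5% = $21,607.50
Remaining $23,500 at 15.5% = $3,642.50
Fee: $22,080.00 + $14,280.00 + $21,500.00 + $21,607.50 + $3,642.50 = $83,110.00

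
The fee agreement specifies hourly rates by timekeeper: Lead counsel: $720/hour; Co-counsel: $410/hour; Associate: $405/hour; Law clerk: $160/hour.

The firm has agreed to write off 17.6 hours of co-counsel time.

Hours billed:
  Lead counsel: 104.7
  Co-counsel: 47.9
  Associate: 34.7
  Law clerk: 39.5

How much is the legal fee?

$108,180.50

Lead counsel: 104.7 × $720 = $75,384.00
Co-counsel: 47.9 × $410 = $19,639.00
Associate: 34.7 × $405 = $14,053.50
Law clerk: 39.5 × $160 = $6,320.00
Subtotal: $115,396.50
Write-off: 17.6 × $410 = $7,216.00
Total: $115,396.50 − $7,216.00 = $108,180.50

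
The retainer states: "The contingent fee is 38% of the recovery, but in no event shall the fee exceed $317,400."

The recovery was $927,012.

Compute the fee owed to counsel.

$317,400.00

38% of $927,012 = $352,264.56
That exceeds the $317,400 cap, so the fee is capped at $317,400.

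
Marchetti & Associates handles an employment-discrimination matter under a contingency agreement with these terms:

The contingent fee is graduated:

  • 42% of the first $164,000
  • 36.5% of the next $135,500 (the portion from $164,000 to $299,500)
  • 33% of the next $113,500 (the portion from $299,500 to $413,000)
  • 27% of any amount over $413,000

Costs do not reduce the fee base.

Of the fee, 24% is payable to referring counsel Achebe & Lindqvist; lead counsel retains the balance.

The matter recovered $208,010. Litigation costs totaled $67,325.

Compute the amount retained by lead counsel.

$64,557.17

Fee base is the gross recovery, $208,010; costs are reimbursed separately.
First $164,000 at 42% = $68,880.00
Remaining $44,010 at 36.5% = $16,063.65
Fee: $68,880.00 + $16,063.65 = $84,943.65
Referral share: 24% of $84,943.65 = $20,386.48; lead counsel retains $84,943.65 − $20,386.48 = $64,557.17.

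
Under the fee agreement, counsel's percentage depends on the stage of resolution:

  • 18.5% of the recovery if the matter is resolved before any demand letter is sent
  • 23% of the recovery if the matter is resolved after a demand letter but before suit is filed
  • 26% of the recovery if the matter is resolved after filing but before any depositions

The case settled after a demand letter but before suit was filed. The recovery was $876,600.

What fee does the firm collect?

$201,618.00

The matter settled after a demand letter but before suit was filed, so the 23% rate applies.
$876,600 × 23% = $201,618.00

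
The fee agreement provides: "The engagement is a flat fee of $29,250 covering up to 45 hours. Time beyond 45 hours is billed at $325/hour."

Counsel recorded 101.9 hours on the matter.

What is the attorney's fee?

Flat fee: $29,250.00
Excess hours: 101.9 − 45 = 56.9
Overrun: 56.9 × $325 = $18,492.50
Total: $29,250.00 + $18,492.50 = $47,742.50

$47,742.50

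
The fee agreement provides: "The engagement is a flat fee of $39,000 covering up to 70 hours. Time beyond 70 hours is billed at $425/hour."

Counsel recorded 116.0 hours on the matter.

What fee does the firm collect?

Flat fee: $39,000.00
Excess hours: 116.0 − 70 = 46.0
Overrun: 46.0 × $425 = $19,550.00
Total: $39,000.00 + $19,550.00 = $58,550.00

$58,550.00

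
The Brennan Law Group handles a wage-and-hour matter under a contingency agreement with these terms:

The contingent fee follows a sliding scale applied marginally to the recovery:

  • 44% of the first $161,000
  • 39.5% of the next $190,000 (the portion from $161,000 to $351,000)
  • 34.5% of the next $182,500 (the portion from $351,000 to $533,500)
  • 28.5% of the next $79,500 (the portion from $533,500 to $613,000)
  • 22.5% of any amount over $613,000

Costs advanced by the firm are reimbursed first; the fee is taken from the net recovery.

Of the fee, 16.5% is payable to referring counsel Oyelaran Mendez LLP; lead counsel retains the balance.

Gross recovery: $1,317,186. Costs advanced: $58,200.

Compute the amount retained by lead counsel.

Fee base (net of costs): $1,317,186 − $58,200 = $1,258,986
First $161,000 at 44% = $70,840.00
Next $190,000 at 39.5% = $75,050.00
Next $182,500 at 34.5% = $62,962.50
Next $79,500 at 28.5% = $22,657.50
Remaining $645,986 at 22.5% = $145,346.85
Fee: $70,840.00 + $75,050.00 + $62,962.50 + $22,657.50 + $145,346.85 = $376,856.85
Referral share: 16.5% of $376,856.85 = $62,181.38; lead counsel retains $376,856.85 − $62,181.38 = $314,675.47.

$314,675.47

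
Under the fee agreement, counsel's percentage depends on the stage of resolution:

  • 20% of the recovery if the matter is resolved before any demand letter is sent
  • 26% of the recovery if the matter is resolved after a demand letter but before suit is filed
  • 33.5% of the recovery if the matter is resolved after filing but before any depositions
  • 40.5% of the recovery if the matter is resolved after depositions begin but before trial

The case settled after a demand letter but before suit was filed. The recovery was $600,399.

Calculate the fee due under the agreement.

$156,103.74

The matter settled after a demand letter but before suit was filed, so the 26% rate applies.
$600,399 × 26% = $156,103.74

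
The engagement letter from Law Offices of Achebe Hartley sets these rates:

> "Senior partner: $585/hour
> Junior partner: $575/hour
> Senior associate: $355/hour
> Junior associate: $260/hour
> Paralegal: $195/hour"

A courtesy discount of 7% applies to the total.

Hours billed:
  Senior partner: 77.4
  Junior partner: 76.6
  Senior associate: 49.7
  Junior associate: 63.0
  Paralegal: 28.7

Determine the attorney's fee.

Senior partner: 77.4 × $585 = $45,279.00
Junior partner: 76.6 × $575 = $44,045.00
Senior associate: 49.7 × $355 = $17,643.50
Junior associate: 63.0 × $260 = $16,380.00
Paralegal: 28.7 × $195 = $5,596.50
Subtotal: $128,944.00
Less 7% discount: −$9,026.08
Total: $128,944.00 − $9,026.08 = $119,917.92

$119,917.92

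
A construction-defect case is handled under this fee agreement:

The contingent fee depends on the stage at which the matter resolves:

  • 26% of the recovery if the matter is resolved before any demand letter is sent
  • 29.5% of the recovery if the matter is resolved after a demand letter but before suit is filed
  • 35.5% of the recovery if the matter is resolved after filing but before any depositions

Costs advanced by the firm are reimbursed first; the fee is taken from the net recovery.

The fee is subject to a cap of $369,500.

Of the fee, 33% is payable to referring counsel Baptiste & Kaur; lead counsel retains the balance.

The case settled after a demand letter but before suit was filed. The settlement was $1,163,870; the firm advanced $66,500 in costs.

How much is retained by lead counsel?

$216,895.18

Fee base (net of costs): $1,163,870 − $66,500 = $1,097,370
The matter settled after a demand letter but before suit was filed, so the 29.5% rate applies.
$1,097,370 × 29.5% = $323,724.15
$323,724.15 is under the $369,500 cap.
Referral share: 33% of $323,724.15 = $106,828.97; lead counsel retains $323,724.15 − $106,828.97 = $216,895.18.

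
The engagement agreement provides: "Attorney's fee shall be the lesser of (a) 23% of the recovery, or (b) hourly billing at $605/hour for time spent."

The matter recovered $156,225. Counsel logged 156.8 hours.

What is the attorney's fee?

$35,931.75

(a) 23% of $156,225 = $35,931.75
(b) 156.8 × $605 = $94,864.00
The lesser is (a): $35,931.75.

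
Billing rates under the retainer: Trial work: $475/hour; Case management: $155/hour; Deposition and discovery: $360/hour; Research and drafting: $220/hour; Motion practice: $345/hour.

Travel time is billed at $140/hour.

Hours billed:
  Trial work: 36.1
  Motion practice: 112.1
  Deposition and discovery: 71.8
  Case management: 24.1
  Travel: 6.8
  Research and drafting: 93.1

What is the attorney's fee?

Trial work: 36.1 × $475 = $17,147.50
Case management: 24.1 × $155 = $3,735.50
Deposition and discovery: 71.8 × $360 = $25,848.00
Research and drafting: 93.1 × $220 = $20,482.00
Motion practice: 112.1 × $345 = $38,674.50
Subtotal: $17,147.50 + $3,735.50 + $25,848.00 + $20,482.00 + $38,674.50 = $105,887.50
Travel: 6.8 × $140 = $952.00
Total: $105,887.50 + $952.00 = $106,839.50

$106,839.50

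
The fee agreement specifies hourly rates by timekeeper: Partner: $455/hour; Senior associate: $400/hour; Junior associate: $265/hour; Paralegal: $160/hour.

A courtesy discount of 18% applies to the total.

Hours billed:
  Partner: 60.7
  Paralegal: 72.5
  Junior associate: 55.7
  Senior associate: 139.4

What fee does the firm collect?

$89,985.98

Partner: 60.7 × $455 = $27,618.50
Senior associate: 139.4 × $400 = $55,760.00
Junior associate: 55.7 × $265 = $14,760.50
Paralegal: 72.5 × $160 = $11,600.00
Subtotal: $109,739.00
Less 18% discount: −$19,753.02
Total: $109,739.00 − $19,753.02 = $89,985.98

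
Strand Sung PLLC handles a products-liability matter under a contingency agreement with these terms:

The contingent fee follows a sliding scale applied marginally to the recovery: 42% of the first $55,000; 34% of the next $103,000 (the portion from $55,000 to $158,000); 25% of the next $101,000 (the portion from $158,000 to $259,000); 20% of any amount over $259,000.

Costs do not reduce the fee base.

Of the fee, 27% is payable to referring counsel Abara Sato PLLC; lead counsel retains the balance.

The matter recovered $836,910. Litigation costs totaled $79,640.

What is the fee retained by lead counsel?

Fee base is the gross recovery, $836,910; costs are reimbursed separately.
First $55,000 at 42% = $23,100.00
Next $103,000 at 34% = $35,020.00
Next $101,000 at 25% = $25,250.00
Remaining $577,910 at 20% = $115,582.00
Fee: $23,100.00 + $35,020.00 + $25,250.00 + $115,582.00 = $198,952.00
Referral share: 27% of $198,952.00 = $53,717.04; lead counsel retains $198,952.00 − $53,717.04 = $145,234.96.

$145,234.96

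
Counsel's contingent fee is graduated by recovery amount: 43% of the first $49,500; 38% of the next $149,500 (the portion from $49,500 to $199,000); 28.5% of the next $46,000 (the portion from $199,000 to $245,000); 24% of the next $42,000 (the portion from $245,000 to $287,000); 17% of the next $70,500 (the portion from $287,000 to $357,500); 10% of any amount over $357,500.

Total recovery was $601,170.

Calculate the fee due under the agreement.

First $49,500 at 43% = $21,285.00
Next $149,500 at 38% = $56,810.00
Next $46,000 at 28.5% = $13,110.00
Next $42,000 at 24% = $10,080.00
Next $70,500 at 17% = $11,985.00
Remaining $243,670 at 10% = $24,367.00
Fee: $21,285.00 + $56,810.00 + $13,110.00 + $10,080.00 + $11,985.00 + $24,367.00 = $137,637.00

$137,637.00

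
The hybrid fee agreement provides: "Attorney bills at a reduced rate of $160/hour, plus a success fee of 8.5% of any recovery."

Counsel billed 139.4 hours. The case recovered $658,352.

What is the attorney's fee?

$78,263.92

Hourly: 139.4 × $160 = $22,304.00
Success fee: 8.5% of $658,352 = $55,959.92
Total: $22,304.00 + $55,959.92 = $78,263.92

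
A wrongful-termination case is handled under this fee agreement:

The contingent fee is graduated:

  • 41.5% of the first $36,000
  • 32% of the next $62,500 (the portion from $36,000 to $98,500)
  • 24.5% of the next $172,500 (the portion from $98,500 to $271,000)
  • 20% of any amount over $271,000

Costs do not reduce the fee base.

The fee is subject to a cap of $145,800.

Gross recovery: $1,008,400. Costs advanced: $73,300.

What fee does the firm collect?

Fee base is the gross recovery, $1,008,400; costs are reimbursed separately.
First $36,000 at 41.5% = $14,940.00
Next $62,500 at 32% = $20,000.00
Next $172,500 at 24.5% = $42,262.50
Remaining $737,400 at 20% = $147,480.00
Fee: $14,940.00 + $20,000.00 + $42,262.50 + $147,480.00 = $224,682.50
$224,682.50 exceeds the $145,800 cap, so the fee is capped at $145,800.00.

$145,800.00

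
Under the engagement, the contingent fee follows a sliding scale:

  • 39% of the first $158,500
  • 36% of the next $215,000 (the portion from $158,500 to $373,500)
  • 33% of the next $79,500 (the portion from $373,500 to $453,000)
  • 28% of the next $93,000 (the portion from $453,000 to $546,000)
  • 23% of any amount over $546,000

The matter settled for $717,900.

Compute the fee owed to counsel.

First $158,500 at 39% = $61,815.00
Next $215,000 at 36% = $77,400.00
Next $79,500 at 33% = $26,235.00
Next $93,000 at 28% = $26,040.00
Remaining $171,900 at 23% = $39,537.00
Fee: $61,815.00 + $77,400.00 + $26,235.00 + $26,040.00 + $39,537.00 = $231,027.00

$231,027.00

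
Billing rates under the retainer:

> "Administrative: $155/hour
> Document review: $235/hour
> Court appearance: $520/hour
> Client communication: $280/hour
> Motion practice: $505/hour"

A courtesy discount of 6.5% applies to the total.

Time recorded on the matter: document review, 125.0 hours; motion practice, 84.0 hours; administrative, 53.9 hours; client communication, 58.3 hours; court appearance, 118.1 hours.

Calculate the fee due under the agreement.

$147,622.94

Administrative: 53.9 × $155 = $8,354.50
Document review: 125.0 × $235 = $29,375.00
Court appearance: 118.1 × $520 = $61,412.00
Client communication: 58.3 × $280 = $16,324.00
Motion practice: 84.0 × $505 = $42,420.00
Subtotal: $157,885.50
Less 6.5% discount: −$10,262.56
Total: $157,885.50 − $10,262.56 = $147,622.94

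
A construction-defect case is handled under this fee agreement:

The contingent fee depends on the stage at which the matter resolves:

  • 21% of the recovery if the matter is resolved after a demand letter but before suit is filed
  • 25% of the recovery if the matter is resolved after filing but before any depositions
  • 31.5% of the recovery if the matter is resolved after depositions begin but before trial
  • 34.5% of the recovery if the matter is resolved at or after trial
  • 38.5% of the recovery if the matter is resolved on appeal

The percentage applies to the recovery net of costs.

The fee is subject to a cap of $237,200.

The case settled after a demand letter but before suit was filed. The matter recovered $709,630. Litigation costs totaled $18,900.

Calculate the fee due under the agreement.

Fee base (net of costs): $709,630 − $18,900 = $690,730
The matter settled after a demand letter but before suit was filed, so the 21% rate applies.
$690,730 × 21% = $145,053.30
$145,053.30 is under the $237,200 cap.

$145,053.30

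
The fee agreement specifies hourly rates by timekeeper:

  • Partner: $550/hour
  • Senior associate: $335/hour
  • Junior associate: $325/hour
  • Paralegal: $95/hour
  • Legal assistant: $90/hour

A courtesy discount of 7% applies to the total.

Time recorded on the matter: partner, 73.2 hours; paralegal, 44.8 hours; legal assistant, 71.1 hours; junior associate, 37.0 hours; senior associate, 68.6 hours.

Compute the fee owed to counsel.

Partner: 73.2 × $550 = $40,260.00
Senior associate: 68.6 × $335 = $22,981.00
Junior associate: 37.0 × $325 = $12,025.00
Paralegal: 44.8 × $95 = $4,256.00
Legal assistant: 71.1 × $90 = $6,399.00
Subtotal: $85,921.00
Less 7% discount: −$6,014.47
Total: $85,921.00 − $6,014.47 = $79,906.53

$79,906.53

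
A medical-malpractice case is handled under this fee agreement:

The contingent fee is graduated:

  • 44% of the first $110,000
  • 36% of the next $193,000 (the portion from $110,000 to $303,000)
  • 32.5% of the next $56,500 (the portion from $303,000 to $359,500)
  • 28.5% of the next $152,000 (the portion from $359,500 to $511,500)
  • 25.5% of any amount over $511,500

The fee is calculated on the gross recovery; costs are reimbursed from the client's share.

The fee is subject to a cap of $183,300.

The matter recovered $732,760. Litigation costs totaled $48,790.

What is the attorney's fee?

Fee base is the gross recovery, $732,760; costs are reimbursed separately.
First $110,000 at 44% = $48,400.00
Next $193,000 at 36% = $69,480.00
Next $56,500 at 32.5% = $18,362.50
Next $152,000 at 28.5% = $43,320.00
Remaining $221,260 at 25.5% = $56,421.30
Fee: $48,400.00 + $69,480.00 + $18,362.50 + $43,320.00 + $56,421.30 = $235,983.80
$235,983.80 exceeds the $183,300 cap, so the fee is capped at $183,300.00.

$183,300.00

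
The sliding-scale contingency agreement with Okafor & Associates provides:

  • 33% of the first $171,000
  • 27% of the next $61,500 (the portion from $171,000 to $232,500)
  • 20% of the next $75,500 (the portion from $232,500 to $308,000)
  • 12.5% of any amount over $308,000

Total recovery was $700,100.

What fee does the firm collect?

$137,147.50

First $171,000 at 33% = $56,430.00
Next $61,500 at 27% = $16,605.00
Next $75,500 at 20% = $15,100.00
Remaining $392,100 at 12.5% = $49,012.50
Fee: $56,430.00 + $16,605.00 + $15,100.00 + $49,012.50 = $137,147.50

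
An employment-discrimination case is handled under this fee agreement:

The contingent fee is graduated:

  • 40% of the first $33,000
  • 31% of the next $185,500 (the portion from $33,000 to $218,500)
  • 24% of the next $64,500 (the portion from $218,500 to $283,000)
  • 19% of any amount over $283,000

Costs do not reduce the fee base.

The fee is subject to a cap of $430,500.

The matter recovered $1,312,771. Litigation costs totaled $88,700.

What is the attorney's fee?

$281,841.49

Fee base is the gross recovery, $1,312,771; costs are reimbursed separately.
First $33,000 at 40% = $13,200.00
Next $185,500 at 31% = $57,505.00
Next $64,500 at 24% = $15,480.00
Remaining $1,029,771 at 19% = $195,656.49
Fee: $13,200.00 + $57,505.00 + $15,480.00 + $195,656.49 = $281,841.49
$281,841.49 is under the $430,500 cap.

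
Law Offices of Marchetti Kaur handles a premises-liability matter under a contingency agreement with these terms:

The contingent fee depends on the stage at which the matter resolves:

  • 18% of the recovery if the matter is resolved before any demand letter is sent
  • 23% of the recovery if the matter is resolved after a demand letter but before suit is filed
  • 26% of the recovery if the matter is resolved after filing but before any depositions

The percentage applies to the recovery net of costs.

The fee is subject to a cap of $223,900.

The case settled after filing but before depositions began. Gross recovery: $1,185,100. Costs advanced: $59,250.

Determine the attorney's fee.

Fee base (net of costs): $1,185,100 − $59,250 = $1,125,850
The matter settled after filing but before depositions began, so the 26% rate applies.
$1,125,850 × 26% = $292,721.00
$292,721.00 exceeds the $223,900 cap, so the fee is capped at $223,900.00.

$223,900.00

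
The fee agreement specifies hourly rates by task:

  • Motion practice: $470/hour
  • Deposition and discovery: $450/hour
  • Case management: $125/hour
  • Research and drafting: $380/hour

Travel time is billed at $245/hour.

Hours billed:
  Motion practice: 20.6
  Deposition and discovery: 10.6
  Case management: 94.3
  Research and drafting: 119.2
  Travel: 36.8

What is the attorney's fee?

Motion practice: 20.6 × $470 = $9,682.00
Deposition and discovery: 10.6 × $450 = $4,770.00
Case management: 94.3 × $125 = $11,787.50
Research and drafting: 119.2 × $380 = $45,296.00
Subtotal: $9,682.00 + $4,770.00 + $11,787.50 + $45,296.00 = $71,535.50
Travel: 36.8 × $245 = $9,016.00
Total: $71,535.50 + $9,016.00 = $80,551.50

$80,551.50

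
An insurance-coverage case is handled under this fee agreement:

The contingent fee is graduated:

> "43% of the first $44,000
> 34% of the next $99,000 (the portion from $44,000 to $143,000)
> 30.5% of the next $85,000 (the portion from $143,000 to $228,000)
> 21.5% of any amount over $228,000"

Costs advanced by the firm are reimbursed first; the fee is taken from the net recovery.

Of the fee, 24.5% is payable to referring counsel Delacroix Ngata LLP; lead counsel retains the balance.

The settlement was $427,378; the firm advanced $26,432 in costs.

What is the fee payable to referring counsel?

$28,343.66

Fee base (net of costs): $427,378 − $26,432 = $400,946
First $44,000 at 43% = $18,920.00
Next $99,000 at 34% = $33,660.00
Next $85,000 at 30.5% = $25,925.00
Remaining $172,946 at 21.5% = $37,183.39
Fee: $18,920.00 + $33,660.00 + $25,925.00 + $37,183.39 = $115,688.39
Referral share: 24.5% of $115,688.39 = $28,343.66; lead counsel retains $115,688.39 − $28,343.66 = $87,344.73.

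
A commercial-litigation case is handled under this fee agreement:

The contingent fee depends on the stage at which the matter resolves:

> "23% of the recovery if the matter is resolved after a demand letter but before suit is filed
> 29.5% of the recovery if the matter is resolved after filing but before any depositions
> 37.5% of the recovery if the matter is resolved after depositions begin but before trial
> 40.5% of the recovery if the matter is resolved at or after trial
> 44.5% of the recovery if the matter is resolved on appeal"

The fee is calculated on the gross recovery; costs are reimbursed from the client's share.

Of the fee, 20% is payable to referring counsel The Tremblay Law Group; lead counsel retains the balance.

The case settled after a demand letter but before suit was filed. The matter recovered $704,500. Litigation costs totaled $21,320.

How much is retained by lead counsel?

$129,628.00

Fee base is the gross recovery, $704,500; costs are reimbursed separately.
The matter settled after a demand letter but before suit was filed, so the 23% rate applies.
$704,500 × 23% = $162,035.00
Referral share: 20% of $162,035.00 = $32,407.00; lead counsel retains $162,035.00 − $32,407.00 = $129,628.00.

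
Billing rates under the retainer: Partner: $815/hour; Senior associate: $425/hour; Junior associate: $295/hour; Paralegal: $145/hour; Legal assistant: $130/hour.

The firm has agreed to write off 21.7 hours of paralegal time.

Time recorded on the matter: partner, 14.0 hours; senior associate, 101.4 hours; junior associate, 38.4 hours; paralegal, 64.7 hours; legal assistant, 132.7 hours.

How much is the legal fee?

$89,319.00

Partner: 14.0 × $815 = $11,410.00
Senior associate: 101.4 × $425 = $43,095.00
Junior associate: 38.4 × $295 = $11,328.00
Paralegal: 64.7 × $145 = $9,381.50
Legal assistant: 132.7 × $130 = $17,251.00
Subtotal: $92,465.50
Write-off: 21.7 × $145 = $3,146.50
Total: $92,465.50 − $3,146.50 = $89,319.00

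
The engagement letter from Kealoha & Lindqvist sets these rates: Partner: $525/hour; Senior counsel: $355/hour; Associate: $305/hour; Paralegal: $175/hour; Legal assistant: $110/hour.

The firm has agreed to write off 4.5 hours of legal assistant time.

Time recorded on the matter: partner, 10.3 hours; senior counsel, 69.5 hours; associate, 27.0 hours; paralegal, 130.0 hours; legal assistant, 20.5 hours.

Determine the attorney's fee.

Partner: 10.3 × $525 = $5,407.50
Senior counsel: 69.5 × $355 = $24,672.50
Associate: 27.0 × $305 = $8,235.00
Paralegal: 130.0 × $175 = $22,750.00
Legal assistant: 20.5 × $110 = $2,255.00
Subtotal: $63,320.00
Write-off: 4.5 × $110 = $495.00
Total: $63,320.00 − $495.00 = $62,825.00

$62,825.00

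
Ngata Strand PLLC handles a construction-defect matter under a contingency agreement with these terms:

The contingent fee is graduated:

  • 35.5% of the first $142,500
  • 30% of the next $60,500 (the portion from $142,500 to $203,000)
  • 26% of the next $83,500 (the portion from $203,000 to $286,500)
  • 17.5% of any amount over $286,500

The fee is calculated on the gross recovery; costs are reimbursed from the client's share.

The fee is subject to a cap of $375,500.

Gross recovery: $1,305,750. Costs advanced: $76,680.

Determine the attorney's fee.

$268,816.25

Fee base is the gross recovery, $1,305,750; costs are reimbursed separately.
First $142,500 at 35.5% = $50,587.50
Next $60,500 at 30% = $18,150.00
Next $83,500 at 26% = $21,710.00
Remaining $1,019,250 at 17.5% = $178,368.75
Fee: $50,587.50 + $18,150.00 + $21,710.00 + $178,368.75 = $268,816.25
$268,816.25 is under the $375,500 cap.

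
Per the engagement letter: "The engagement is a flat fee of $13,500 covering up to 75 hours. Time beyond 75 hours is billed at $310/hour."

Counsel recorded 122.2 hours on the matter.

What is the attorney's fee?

$28,132.00

Flat fee: $13,500.00
Excess hours: 122.2 − 75 = 47.2
Overrun: 47.2 × $310 = $14,632.00
Total: $13,500.00 + $14,632.00 = $28,132.00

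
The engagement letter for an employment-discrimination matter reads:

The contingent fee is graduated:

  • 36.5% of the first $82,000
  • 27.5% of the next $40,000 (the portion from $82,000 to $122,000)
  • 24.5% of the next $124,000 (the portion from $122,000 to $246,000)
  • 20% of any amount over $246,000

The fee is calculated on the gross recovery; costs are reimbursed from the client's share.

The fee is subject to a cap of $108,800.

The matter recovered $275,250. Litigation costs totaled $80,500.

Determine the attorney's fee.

Fee base is the gross recovery, $275,250; costs are reimbursed separately.
First $82,000 at 36.5% = $29,930.00
Next $40,000 at 27.5% = $11,000.00
Next $124,000 at 24.5% = $30,380.00
Remaining $29,250 at 20% = $5,850.00
Fee: $29,930.00 + $11,000.00 + $30,380.00 + $5,850.00 = $77,160.00
$77,160.00 is under the $108,800 cap.

$77,160.00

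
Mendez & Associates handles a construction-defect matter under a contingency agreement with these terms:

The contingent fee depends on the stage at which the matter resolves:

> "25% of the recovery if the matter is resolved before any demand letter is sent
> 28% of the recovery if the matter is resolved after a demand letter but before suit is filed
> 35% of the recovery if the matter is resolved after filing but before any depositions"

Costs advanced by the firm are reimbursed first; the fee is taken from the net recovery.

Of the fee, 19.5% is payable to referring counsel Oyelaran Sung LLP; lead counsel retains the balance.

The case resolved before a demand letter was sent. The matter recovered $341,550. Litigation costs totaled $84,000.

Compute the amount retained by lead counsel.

$51,831.94

Fee base (net of costs): $341,550 − $84,000 = $257,550
The matter resolved before a demand letter was sent, so the 25% rate applies.
$257,550 × 25% = $64,387.50
Referral share: 19.5% of $64,387.50 = $12,555.56; lead counsel retains $64,387.50 − $12,555.56 = $51,831.94.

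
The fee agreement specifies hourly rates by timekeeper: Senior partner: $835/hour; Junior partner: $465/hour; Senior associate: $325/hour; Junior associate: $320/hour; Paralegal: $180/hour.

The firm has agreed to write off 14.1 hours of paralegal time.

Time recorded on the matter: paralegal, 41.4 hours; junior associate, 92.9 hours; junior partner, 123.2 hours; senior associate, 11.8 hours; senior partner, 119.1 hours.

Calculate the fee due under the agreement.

Senior partner: 119.1 × $835 = $99,448.50
Junior partner: 123.2 × $465 = $57,288.00
Senior associate: 11.8 × $325 = $3,835.00
Junior associate: 92.9 × $320 = $29,728.00
Paralegal: 41.4 × $180 = $7,452.00
Subtotal: $197,751.50
Write-off: 14.1 × $180 = $2,538.00
Total: $197,751.50 − $2,538.00 = $195,213.50

$195,213.50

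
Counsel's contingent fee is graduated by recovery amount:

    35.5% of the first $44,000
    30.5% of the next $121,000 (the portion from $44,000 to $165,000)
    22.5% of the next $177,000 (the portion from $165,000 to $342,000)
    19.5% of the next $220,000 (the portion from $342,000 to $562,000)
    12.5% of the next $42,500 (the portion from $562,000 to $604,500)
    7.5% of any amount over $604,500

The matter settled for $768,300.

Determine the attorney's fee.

$152,847.50

First $44,000 at 35.5% = $15,620.00
Next $121,000 at 30.5% = $36,905.00
Next $177,000 at 22.5% = $39,825.00
Next $220,000 at 19.5% = $42,900.00
Next $42,500 at 12.5% = $5,312.50
Remaining $163,800 at 7.5% = $12,285.00
Fee: $15,620.00 + $36,905.00 + $39,825.00 + $42,900.00 + $5,312.50 + $12,285.00 = $152,847.50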